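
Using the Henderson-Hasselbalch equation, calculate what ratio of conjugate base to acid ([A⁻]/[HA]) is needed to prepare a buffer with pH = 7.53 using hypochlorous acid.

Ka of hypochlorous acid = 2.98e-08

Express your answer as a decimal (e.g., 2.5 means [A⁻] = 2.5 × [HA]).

pKa = -log(2.98e-08) = 7.5258. pH = pKa + log([A⁻]/[HA]), so log([A⁻]/[HA]) = pH − pKa = 7.53 − 7.5258 = 0.0042. [A⁻]/[HA] = 10^(0.0042) = 1.01

[A⁻]/[HA] = 1.01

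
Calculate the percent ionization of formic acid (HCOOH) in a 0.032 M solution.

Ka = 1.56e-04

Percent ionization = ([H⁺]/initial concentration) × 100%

Using Ka equilibrium: x² + Ka×x - Ka×C = 0. Solving: [H⁺] = 2.1576e-03. Percent = (2.1576e-03/0.032) × 100

Percent ionization = 6.74%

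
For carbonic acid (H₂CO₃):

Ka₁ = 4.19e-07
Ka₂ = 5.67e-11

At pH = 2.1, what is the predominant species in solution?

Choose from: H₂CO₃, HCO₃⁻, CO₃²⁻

pKa₁ = 6.38, pKa₂ = 10.25. For a polyprotic acid the predominant species crosses at each pKa: below pKa_n the protonated form dominates, above it the deprotonated form does. At pH = 2.1, the predominant species is H₂CO₃.

H₂CO₃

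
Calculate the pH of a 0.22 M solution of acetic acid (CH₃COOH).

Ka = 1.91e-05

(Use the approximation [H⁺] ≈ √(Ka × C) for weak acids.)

[H⁺] = √(Ka × C) = √(1.91e-05 × 0.22) = 2.0499e-03. pH = -log(2.0499e-03)

pH = 2.69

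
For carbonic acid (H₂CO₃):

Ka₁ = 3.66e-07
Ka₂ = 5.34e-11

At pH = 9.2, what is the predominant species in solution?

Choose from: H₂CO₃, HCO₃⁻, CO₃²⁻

pKa₁ = 6.44, pKa₂ = 10.27. For a polyprotic acid the predominant species crosses at each pKa: below pKa_n the protonated form dominates, above it the deprotonated form does. At pH = 9.2, the predominant species is HCO₃⁻.

HCO₃⁻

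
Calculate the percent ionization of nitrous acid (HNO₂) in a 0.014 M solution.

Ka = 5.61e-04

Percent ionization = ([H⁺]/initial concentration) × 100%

Using Ka equilibrium: x² + Ka×x - Ka×C = 0. Solving: [H⁺] = 2.5360e-03. Percent = (2.5360e-03/0.014) × 100

Percent ionization = 18.1%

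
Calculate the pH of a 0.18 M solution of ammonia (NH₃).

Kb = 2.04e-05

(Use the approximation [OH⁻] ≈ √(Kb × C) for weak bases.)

[OH⁻] = √(Kb × C) = √(2.04e-05 × 0.18) = 1.9162e-03. pOH = 2.72, pH = 14 - pOH

pH = 11.28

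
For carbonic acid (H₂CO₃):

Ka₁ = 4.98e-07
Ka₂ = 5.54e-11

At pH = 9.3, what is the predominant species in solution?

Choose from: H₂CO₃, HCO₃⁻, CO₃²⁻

pKa₁ = 6.30, pKa₂ = 10.26. For a polyprotic acid the predominant species crosses at each pKa: below pKa_n the protonated form dominates, above it the deprotonated form does. At pH = 9.3, the predominant species is HCO₃⁻.

HCO₃⁻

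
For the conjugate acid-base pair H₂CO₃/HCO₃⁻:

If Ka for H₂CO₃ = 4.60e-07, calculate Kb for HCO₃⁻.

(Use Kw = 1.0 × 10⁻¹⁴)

For a conjugate pair Ka × Kb = Kw, so Kb = Kw/Ka = 1.0 × 10⁻¹⁴ / 4.60e-07 = 2.17e-08.

K_b = 2.17e-08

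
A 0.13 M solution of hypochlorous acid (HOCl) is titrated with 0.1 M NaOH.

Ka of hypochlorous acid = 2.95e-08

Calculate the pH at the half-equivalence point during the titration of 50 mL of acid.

At half-equivalence [HA] = [A⁻], so Henderson-Hasselbalch gives pH = pKa = -log(2.95e-08) = 7.53.

pH = pKa = 7.53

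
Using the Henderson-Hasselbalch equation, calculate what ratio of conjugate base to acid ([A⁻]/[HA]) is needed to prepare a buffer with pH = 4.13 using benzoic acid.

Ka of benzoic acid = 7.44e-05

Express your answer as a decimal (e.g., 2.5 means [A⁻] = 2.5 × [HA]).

pKa = -log(7.44e-05) = 4.1284. pH = pKa + log([A⁻]/[HA]), so log([A⁻]/[HA]) = pH − pKa = 4.13 − 4.1284 = 0.0016. [A⁻]/[HA] = 10^(0.0016) = 1.00

[A⁻]/[HA] = 1.00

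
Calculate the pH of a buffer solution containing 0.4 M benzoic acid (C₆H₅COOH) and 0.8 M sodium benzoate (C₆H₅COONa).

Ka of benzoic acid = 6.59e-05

pKa = -log(6.59e-05) = 4.18. pH = pKa + log([A⁻]/[HA]) = 4.18 + log(0.8/0.4)

pH = 4.48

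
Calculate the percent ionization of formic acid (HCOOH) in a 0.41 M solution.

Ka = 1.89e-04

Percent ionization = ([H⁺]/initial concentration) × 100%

Using Ka equilibrium: x² + Ka×x - Ka×C = 0. Solving: [H⁺] = 8.7088e-03. Percent = (8.7088e-03/0.41) × 100

Percent ionization = 2.12%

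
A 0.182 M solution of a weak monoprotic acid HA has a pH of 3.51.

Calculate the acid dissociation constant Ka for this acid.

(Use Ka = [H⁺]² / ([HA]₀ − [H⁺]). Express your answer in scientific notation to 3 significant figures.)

[H⁺] = 10^(−pH) = 10^(−3.51) = 3.090e-04 M. For HA ⇌ H⁺ + A⁻, Ka = [H⁺][A⁻]/[HA] = [H⁺]² / ([HA]₀ − [H⁺]) = (3.090e-04)² / (0.182 − 3.090e-04) = 5.26e-07.

K_a = 5.26e-07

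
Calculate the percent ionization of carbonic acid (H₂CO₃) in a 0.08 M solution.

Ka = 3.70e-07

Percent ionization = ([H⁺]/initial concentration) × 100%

Using Ka equilibrium: x² + Ka×x - Ka×C = 0. Solving: [H⁺] = 1.7186e-04. Percent = (1.7186e-04/0.08) × 100

Percent ionization = 0.215%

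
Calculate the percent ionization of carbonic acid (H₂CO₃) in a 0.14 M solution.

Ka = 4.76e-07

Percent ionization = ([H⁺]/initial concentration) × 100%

Using Ka equilibrium: x² + Ka×x - Ka×C = 0. Solving: [H⁺] = 2.5791e-04. Percent = (2.5791e-04/0.14) × 100

Percent ionization = 0.184%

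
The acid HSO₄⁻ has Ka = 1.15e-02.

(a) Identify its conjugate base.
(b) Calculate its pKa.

(a) The conjugate base is formed by removing one H⁺ from HSO₄⁻, giving SO₄²⁻. (b) pKa = -log(Ka) = -log(1.15e-02) = 1.94.

Conjugate base: SO₄²⁻; pK_a = 1.94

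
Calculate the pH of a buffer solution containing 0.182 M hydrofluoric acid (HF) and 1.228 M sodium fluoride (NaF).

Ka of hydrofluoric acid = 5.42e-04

pKa = -log(5.42e-04) = 3.27. pH = pKa + log([A⁻]/[HA]) = 3.27 + log(1.228/0.182)

pH = 4.10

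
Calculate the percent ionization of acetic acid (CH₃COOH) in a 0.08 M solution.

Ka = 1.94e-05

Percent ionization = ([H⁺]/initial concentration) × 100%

Using Ka equilibrium: x² + Ka×x - Ka×C = 0. Solving: [H⁺] = 1.2361e-03. Percent = (1.2361e-03/0.08) × 100

Percent ionization = 1.55%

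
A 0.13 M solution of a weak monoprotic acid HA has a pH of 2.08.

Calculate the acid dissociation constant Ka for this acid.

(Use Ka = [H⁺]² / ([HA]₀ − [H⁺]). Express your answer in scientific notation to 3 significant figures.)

[H⁺] = 10^(−pH) = 10^(−2.08) = 8.318e-03 M. For HA ⇌ H⁺ + A⁻, Ka = [H⁺][A⁻]/[HA] = [H⁺]² / ([HA]₀ − [H⁺]) = (8.318e-03)² / (0.13 − 8.318e-03) = 5.69e-04.

K_a = 5.69e-04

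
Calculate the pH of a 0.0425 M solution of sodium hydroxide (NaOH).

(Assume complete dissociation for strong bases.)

[OH⁻] = 0.0425 M for strong base. pOH = -log[OH⁻] = 1.37, pH = 14 - pOH

pH = 12.63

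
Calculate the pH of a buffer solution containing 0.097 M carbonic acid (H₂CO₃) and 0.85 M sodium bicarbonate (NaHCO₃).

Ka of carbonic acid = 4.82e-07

pKa = -log(4.82e-07) = 6.32. pH = pKa + log([A⁻]/[HA]) = 6.32 + log(0.85/0.097)

pH = 7.26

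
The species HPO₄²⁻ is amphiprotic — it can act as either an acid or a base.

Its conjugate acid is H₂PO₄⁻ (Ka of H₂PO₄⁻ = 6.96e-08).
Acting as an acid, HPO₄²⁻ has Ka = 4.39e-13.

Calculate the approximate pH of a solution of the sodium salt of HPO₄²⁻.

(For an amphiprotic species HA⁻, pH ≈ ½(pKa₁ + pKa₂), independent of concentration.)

pKa₁ = -log(6.96e-08) = 7.16; pKa₂ = -log(4.39e-13) = 12.36. For an amphiprotic species, pH ≈ ½(pKa₁ + pKa₂) = ½(7.16 + 12.36) = 9.76.

pH = 9.76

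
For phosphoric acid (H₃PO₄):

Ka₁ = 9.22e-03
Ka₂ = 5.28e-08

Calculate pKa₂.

pKa₂ = -log(Ka₂) = -log(5.28e-08) = 7.28.

pK_{a2} = 7.28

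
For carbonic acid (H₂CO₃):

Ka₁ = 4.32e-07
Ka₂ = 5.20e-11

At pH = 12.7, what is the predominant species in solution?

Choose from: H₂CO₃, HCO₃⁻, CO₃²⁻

pKa₁ = 6.36, pKa₂ = 10.28. For a polyprotic acid the predominant species crosses at each pKa: below pKa_n the protonated form dominates, above it the deprotonated form does. At pH = 12.7, the predominant species is CO₃²⁻.

CO₃²⁻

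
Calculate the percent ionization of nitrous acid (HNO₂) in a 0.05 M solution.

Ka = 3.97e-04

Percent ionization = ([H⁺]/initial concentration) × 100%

Using Ka equilibrium: x² + Ka×x - Ka×C = 0. Solving: [H⁺] = 4.2613e-03. Percent = (4.2613e-03/0.05) × 100

Percent ionization = 8.52%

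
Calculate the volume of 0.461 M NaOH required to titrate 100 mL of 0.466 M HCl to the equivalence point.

At equivalence: moles acid = moles base. moles HCl = 0.466 × 100/1000 = 0.0466 mol. V_base = moles / 0.461 × 1000 = 101.1 mL.

V_{base} = 101.1 mL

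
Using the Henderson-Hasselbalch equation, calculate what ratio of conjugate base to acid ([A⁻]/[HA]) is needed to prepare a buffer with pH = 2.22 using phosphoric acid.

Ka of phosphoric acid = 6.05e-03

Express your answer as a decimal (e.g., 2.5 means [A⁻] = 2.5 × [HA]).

pKa = -log(6.05e-03) = 2.2182. pH = pKa + log([A⁻]/[HA]), so log([A⁻]/[HA]) = pH − pKa = 2.22 − 2.2182 = 0.0018. [A⁻]/[HA] = 10^(0.0018) = 1.00

[A⁻]/[HA] = 1.00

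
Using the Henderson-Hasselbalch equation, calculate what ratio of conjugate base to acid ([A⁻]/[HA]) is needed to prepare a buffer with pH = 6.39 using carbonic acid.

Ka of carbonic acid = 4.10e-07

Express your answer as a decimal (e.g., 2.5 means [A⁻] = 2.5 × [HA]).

pKa = -log(4.10e-07) = 6.3872. pH = pKa + log([A⁻]/[HA]), so log([A⁻]/[HA]) = pH − pKa = 6.39 − 6.3872 = 0.0028. [A⁻]/[HA] = 10^(0.0028) = 1.01

[A⁻]/[HA] = 1.01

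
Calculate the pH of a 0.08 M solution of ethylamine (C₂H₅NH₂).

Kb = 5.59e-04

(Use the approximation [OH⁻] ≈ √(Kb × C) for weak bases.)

[OH⁻] = √(Kb × C) = √(5.59e-04 × 0.08) = 6.6873e-03. pOH = 2.17, pH = 14 - pOH

pH = 11.83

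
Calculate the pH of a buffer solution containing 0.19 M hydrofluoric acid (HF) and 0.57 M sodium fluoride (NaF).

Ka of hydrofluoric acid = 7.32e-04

pKa = -log(7.32e-04) = 3.14. pH = pKa + log([A⁻]/[HA]) = 3.14 + log(0.57/0.19)

pH = 3.61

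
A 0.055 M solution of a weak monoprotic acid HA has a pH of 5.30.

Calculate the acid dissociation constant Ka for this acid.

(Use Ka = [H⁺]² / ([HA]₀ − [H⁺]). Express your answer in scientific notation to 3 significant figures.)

[H⁺] = 10^(−pH) = 10^(−5.30) = 5.012e-06 M. For HA ⇌ H⁺ + A⁻, Ka = [H⁺][A⁻]/[HA] = [H⁺]² / ([HA]₀ − [H⁺]) = (5.012e-06)² / (0.055 − 5.012e-06) = 4.57e-10.

K_a = 4.57e-10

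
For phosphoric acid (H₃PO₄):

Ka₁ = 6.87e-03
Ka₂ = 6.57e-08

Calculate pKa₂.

pKa₂ = -log(Ka₂) = -log(6.57e-08) = 7.18.

pK_{a2} = 7.18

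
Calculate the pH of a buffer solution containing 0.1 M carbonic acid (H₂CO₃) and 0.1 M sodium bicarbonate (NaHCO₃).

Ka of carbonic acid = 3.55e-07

pKa = -log(3.55e-07) = 6.45. pH = pKa + log([A⁻]/[HA]) = 6.45 + log(0.1/0.1)

pH = 6.45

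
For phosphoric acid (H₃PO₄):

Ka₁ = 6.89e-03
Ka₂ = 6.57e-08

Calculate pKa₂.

pKa₂ = -log(Ka₂) = -log(6.57e-08) = 7.18.

pK_{a2} = 7.18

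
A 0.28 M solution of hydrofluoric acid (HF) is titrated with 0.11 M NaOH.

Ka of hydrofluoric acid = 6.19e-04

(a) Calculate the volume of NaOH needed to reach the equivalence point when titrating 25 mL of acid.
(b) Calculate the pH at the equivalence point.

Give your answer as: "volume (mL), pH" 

moles acid = 0.28 × 25/1000 = 0.007 mol; V_base = moles/0.11 × 1000 = 63.6 mL. At equivalence only the conjugate base is present: [A⁻] = 0.007/0.089 = 7.8974e-02 M. Kb = Kw/Ka = 1.62e-11; [OH⁻] = √(Kb × [A⁻]) = 1.1295e-06; pOH = 5.95; pH = 14 - pOH = 8.05.

V = 63.6 mL, pH = 8.05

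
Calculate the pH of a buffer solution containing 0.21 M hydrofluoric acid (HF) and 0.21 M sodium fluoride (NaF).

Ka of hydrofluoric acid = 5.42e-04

pKa = -log(5.42e-04) = 3.27. pH = pKa + log([A⁻]/[HA]) = 3.27 + log(0.21/0.21)

pH = 3.27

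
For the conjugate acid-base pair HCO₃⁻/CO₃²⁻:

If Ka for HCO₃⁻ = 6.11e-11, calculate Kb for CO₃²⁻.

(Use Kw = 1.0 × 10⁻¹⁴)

For a conjugate pair Ka × Kb = Kw, so Kb = Kw/Ka = 1.0 × 10⁻¹⁴ / 6.11e-11 = 1.64e-04.

K_b = 1.64e-04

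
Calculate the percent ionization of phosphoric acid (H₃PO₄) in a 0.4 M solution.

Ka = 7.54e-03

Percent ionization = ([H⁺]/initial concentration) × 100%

Using Ka equilibrium: x² + Ka×x - Ka×C = 0. Solving: [H⁺] = 5.1277e-02. Percent = (5.1277e-02/0.4) × 100

Percent ionization = 12.8%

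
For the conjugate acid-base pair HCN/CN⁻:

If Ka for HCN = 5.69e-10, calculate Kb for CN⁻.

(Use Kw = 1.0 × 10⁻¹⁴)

For a conjugate pair Ka × Kb = Kw, so Kb = Kw/Ka = 1.0 × 10⁻¹⁴ / 5.69e-10 = 1.76e-05.

K_b = 1.76e-05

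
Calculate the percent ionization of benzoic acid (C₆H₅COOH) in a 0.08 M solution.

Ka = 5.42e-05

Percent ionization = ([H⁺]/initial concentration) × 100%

Using Ka equilibrium: x² + Ka×x - Ka×C = 0. Solving: [H⁺] = 2.0554e-03. Percent = (2.0554e-03/0.08) × 100

Percent ionization = 2.57%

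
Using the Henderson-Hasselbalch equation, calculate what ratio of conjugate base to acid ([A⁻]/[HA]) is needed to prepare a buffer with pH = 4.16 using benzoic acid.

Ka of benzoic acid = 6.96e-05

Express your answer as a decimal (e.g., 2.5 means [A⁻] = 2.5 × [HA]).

pKa = -log(6.96e-05) = 4.1574. pH = pKa + log([A⁻]/[HA]), so log([A⁻]/[HA]) = pH − pKa = 4.16 − 4.1574 = 0.0026. [A⁻]/[HA] = 10^(0.0026) = 1.01

[A⁻]/[HA] = 1.01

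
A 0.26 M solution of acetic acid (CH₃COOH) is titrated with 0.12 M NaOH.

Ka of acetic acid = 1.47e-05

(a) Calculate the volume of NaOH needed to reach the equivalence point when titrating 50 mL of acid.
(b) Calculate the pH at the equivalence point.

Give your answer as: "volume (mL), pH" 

moles acid = 0.26 × 50/1000 = 0.013 mol; V_base = moles/0.12 × 1000 = 108.3 mL. At equivalence only the conjugate base is present: [A⁻] = 0.013/0.158 = 8.2105e-02 M. Kb = Kw/Ka = 6.80e-10; [OH⁻] = √(Kb × [A⁻]) = 7.4735e-06; pOH = 5.13; pH = 14 - pOH = 8.87.

V = 108.3 mL, pH = 8.87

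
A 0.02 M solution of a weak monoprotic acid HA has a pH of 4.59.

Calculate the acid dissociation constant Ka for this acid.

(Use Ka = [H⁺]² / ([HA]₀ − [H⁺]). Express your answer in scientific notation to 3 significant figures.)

[H⁺] = 10^(−pH) = 10^(−4.59) = 2.570e-05 M. For HA ⇌ H⁺ + A⁻, Ka = [H⁺][A⁻]/[HA] = [H⁺]² / ([HA]₀ − [H⁺]) = (2.570e-05)² / (0.02 − 2.570e-05) = 3.31e-08.

K_a = 3.31e-08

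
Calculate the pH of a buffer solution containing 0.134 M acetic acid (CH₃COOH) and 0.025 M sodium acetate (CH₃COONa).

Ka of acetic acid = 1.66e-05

pKa = -log(1.66e-05) = 4.78. pH = pKa + log([A⁻]/[HA]) = 4.78 + log(0.025/0.134)

pH = 4.05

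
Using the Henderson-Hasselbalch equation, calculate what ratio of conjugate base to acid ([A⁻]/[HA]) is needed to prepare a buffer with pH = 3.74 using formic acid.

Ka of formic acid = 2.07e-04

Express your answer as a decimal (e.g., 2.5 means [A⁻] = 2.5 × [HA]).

pKa = -log(2.07e-04) = 3.6840. pH = pKa + log([A⁻]/[HA]), so log([A⁻]/[HA]) = pH − pKa = 3.74 − 3.6840 = 0.0560. [A⁻]/[HA] = 10^(0.0560) = 1.14

[A⁻]/[HA] = 1.14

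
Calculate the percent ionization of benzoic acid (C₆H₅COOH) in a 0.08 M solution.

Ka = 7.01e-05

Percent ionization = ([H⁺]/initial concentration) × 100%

Using Ka equilibrium: x² + Ka×x - Ka×C = 0. Solving: [H⁺] = 2.3333e-03. Percent = (2.3333e-03/0.08) × 100

Percent ionization = 2.92%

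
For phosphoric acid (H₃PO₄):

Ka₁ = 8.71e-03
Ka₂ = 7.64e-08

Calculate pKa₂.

pKa₂ = -log(Ka₂) = -log(7.64e-08) = 7.12.

pK_{a2} = 7.12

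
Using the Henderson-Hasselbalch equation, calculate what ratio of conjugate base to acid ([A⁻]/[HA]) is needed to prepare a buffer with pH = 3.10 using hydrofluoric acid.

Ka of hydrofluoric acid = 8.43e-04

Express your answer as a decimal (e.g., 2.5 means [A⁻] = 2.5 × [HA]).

pKa = -log(8.43e-04) = 3.0742. pH = pKa + log([A⁻]/[HA]), so log([A⁻]/[HA]) = pH − pKa = 3.10 − 3.0742 = 0.0258. [A⁻]/[HA] = 10^(0.0258) = 1.06

[A⁻]/[HA] = 1.06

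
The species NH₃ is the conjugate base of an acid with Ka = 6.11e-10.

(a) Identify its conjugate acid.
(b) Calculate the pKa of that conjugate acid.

(a) The conjugate acid is formed by adding one H⁺ to NH₃, giving NH₄⁺. (b) pKa = -log(Ka) = -log(6.11e-10) = 9.21.

Conjugate acid: NH₄⁺; pK_a = 9.21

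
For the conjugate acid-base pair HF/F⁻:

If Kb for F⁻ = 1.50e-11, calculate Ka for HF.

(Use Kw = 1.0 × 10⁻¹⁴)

For a conjugate pair Ka × Kb = Kw, so Ka = Kw/Kb = 1.0 × 10⁻¹⁴ / 1.50e-11 = 6.67e-04.

K_a = 6.67e-04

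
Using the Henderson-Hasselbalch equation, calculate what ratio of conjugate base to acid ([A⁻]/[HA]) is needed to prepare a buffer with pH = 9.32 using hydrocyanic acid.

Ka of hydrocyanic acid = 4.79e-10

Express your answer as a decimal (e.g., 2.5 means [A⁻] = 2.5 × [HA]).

pKa = -log(4.79e-10) = 9.3197. pH = pKa + log([A⁻]/[HA]), so log([A⁻]/[HA]) = pH − pKa = 9.32 − 9.3197 = 0.0003. [A⁻]/[HA] = 10^(0.0003) = 1.00

[A⁻]/[HA] = 1.00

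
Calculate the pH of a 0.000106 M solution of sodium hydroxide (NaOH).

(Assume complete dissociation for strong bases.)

[OH⁻] = 0.000106 M for strong base. pOH = -log[OH⁻] = 3.97, pH = 14 - pOH

pH = 10.03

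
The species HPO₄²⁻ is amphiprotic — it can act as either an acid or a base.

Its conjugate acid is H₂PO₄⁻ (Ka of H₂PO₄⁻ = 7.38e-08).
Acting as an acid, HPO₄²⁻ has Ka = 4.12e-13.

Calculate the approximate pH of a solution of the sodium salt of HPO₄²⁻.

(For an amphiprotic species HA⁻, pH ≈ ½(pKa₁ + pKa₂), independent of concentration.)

pKa₁ = -log(7.38e-08) = 7.13; pKa₂ = -log(4.12e-13) = 12.39. For an amphiprotic species, pH ≈ ½(pKa₁ + pKa₂) = ½(7.13 + 12.39) = 9.76.

pH = 9.76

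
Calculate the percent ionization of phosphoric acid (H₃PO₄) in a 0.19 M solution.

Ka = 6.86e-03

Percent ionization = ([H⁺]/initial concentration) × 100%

Using Ka equilibrium: x² + Ka×x - Ka×C = 0. Solving: [H⁺] = 3.2835e-02. Percent = (3.2835e-02/0.19) × 100

Percent ionization = 17.3%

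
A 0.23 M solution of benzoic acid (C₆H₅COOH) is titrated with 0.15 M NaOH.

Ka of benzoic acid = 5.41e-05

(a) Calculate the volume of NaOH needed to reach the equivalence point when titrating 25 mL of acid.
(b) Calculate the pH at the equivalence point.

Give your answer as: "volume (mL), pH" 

moles acid = 0.23 × 25/1000 = 0.00575 mol; V_base = moles/0.15 × 1000 = 38.3 mL. At equivalence only the conjugate base is present: [A⁻] = 0.00575/0.063 = 9.0789e-02 M. Kb = Kw/Ka = 1.85e-10; [OH⁻] = √(Kb × [A⁻]) = 4.0966e-06; pOH = 5.39; pH = 14 - pOH = 8.61.

V = 38.3 mL, pH = 8.61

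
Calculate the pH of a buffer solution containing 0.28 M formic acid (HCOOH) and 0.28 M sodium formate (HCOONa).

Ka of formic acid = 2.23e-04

pKa = -log(2.23e-04) = 3.65. pH = pKa + log([A⁻]/[HA]) = 3.65 + log(0.28/0.28)

pH = 3.65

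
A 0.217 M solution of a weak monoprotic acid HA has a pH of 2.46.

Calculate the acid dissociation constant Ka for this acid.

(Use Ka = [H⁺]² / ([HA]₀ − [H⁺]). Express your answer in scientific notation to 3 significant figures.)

[H⁺] = 10^(−pH) = 10^(−2.46) = 3.467e-03 M. For HA ⇌ H⁺ + A⁻, Ka = [H⁺][A⁻]/[HA] = [H⁺]² / ([HA]₀ − [H⁺]) = (3.467e-03)² / (0.217 − 3.467e-03) = 5.63e-05.

K_a = 5.63e-05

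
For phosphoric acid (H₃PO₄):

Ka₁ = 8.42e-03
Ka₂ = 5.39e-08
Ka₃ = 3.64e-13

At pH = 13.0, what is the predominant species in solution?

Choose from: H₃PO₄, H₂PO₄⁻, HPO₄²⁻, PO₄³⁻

pKa₁ = 2.07, pKa₂ = 7.27, pKa₃ = 12.44. For a polyprotic acid the predominant species crosses at each pKa: below pKa_n the protonated form dominates, above it the deprotonated form does. At pH = 13.0, the predominant species is PO₄³⁻.

PO₄³⁻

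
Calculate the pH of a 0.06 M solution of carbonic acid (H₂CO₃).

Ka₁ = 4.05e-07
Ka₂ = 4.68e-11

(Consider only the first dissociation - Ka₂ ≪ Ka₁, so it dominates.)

First dissociation dominates. From Ka₁ = [H⁺][HA⁻]/[H₂A], x² + Ka₁·x − Ka₁·C = 0 with C = 0.06 M and Ka₁ = 4.05e-07. Solving: [H⁺] = (−Ka₁ + √(Ka₁² + 4·Ka₁·C)) / 2 = 1.5568e-04 M. pH = -log(1.5568e-04) = 3.81.

pH = 3.81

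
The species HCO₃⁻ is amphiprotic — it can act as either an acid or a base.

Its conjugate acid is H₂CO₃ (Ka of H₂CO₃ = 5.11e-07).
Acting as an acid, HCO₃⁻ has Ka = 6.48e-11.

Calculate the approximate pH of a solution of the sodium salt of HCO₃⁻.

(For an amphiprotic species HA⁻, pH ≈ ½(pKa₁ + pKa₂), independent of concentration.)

pKa₁ = -log(5.11e-07) = 6.29; pKa₂ = -log(6.48e-11) = 10.19. For an amphiprotic species, pH ≈ ½(pKa₁ + pKa₂) = ½(6.29 + 10.19) = 8.24.

pH = 8.24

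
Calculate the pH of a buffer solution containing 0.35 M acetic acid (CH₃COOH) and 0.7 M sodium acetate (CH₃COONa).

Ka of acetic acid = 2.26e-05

pKa = -log(2.26e-05) = 4.65. pH = pKa + log([A⁻]/[HA]) = 4.65 + log(0.7/0.35)

pH = 4.95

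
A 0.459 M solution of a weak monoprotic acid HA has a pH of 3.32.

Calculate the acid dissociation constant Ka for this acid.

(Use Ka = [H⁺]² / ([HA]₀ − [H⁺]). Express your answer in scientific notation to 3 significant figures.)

[H⁺] = 10^(−pH) = 10^(−3.32) = 4.786e-04 M. For HA ⇌ H⁺ + A⁻, Ka = [H⁺][A⁻]/[HA] = [H⁺]² / ([HA]₀ − [H⁺]) = (4.786e-04)² / (0.459 − 4.786e-04) = 5.00e-07.

K_a = 5.00e-07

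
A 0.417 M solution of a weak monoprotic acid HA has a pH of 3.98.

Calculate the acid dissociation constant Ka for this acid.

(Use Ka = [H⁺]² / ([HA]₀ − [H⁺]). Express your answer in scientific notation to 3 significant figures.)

[H⁺] = 10^(−pH) = 10^(−3.98) = 1.047e-04 M. For HA ⇌ H⁺ + A⁻, Ka = [H⁺][A⁻]/[HA] = [H⁺]² / ([HA]₀ − [H⁺]) = (1.047e-04)² / (0.417 − 1.047e-04) = 2.63e-08.

K_a = 2.63e-08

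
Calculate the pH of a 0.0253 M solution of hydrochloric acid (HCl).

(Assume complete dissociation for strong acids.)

[H⁺] = 0.0253 M for strong acid. pH = -log[H⁺] = -log(0.0253)

pH = 1.60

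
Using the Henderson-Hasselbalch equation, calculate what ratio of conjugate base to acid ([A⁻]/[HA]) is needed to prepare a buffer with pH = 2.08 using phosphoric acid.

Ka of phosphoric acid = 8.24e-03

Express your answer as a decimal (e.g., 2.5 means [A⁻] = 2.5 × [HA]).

pKa = -log(8.24e-03) = 2.0841. pH = pKa + log([A⁻]/[HA]), so log([A⁻]/[HA]) = pH − pKa = 2.08 − 2.0841 = -0.0041. [A⁻]/[HA] = 10^(-0.0041) = 0.991

[A⁻]/[HA] = 0.991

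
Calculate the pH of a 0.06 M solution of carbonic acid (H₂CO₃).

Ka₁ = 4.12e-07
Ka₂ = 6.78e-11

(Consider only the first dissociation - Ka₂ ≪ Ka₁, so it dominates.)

First dissociation dominates. From Ka₁ = [H⁺][HA⁻]/[H₂A], x² + Ka₁·x − Ka₁·C = 0 with C = 0.06 M and Ka₁ = 4.12e-07. Solving: [H⁺] = (−Ka₁ + √(Ka₁² + 4·Ka₁·C)) / 2 = 1.5702e-04 M. pH = -log(1.5702e-04) = 3.80.

pH = 3.80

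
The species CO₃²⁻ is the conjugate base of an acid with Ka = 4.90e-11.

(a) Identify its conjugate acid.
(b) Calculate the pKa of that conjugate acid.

(a) The conjugate acid is formed by adding one H⁺ to CO₃²⁻, giving HCO₃⁻. (b) pKa = -log(Ka) = -log(4.90e-11) = 10.31.

Conjugate acid: HCO₃⁻; pK_a = 10.31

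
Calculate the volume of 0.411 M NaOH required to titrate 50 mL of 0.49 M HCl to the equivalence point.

At equivalence: moles acid = moles base. moles HCl = 0.49 × 50/1000 = 0.0245 mol. V_base = moles / 0.411 × 1000 = 59.6 mL.

V_{base} = 59.6 mL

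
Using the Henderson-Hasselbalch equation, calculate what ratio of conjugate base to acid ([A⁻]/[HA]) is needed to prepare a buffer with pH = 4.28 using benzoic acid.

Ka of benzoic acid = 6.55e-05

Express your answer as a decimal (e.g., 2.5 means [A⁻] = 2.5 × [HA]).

pKa = -log(6.55e-05) = 4.1838. pH = pKa + log([A⁻]/[HA]), so log([A⁻]/[HA]) = pH − pKa = 4.28 − 4.1838 = 0.0962. [A⁻]/[HA] = 10^(0.0962) = 1.25

[A⁻]/[HA] = 1.25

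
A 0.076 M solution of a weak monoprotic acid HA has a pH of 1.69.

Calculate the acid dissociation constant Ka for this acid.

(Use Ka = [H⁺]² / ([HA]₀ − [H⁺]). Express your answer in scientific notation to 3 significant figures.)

[H⁺] = 10^(−pH) = 10^(−1.69) = 2.042e-02 M. For HA ⇌ H⁺ + A⁻, Ka = [H⁺][A⁻]/[HA] = [H⁺]² / ([HA]₀ − [H⁺]) = (2.042e-02)² / (0.076 − 2.042e-02) = 7.50e-03.

K_a = 7.50e-03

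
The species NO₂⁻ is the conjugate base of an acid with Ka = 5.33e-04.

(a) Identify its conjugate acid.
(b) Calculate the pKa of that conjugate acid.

(a) The conjugate acid is formed by adding one H⁺ to NO₂⁻, giving HNO₂. (b) pKa = -log(Ka) = -log(5.33e-04) = 3.27.

Conjugate acid: HNO₂; pK_a = 3.27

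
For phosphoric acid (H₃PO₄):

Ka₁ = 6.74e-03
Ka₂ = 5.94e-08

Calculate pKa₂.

pKa₂ = -log(Ka₂) = -log(5.94e-08) = 7.23.

pK_{a2} = 7.23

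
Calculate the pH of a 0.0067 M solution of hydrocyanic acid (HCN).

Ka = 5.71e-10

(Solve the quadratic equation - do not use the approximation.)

x² + Ka×x - Ka×C = 0. Using quadratic formula: [H⁺] = 1.9557e-06

pH = 5.71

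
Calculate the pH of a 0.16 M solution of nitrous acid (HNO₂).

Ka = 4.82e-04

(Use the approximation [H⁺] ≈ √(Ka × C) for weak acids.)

[H⁺] = √(Ka × C) = √(4.82e-04 × 0.16) = 8.7818e-03. pH = -log(8.7818e-03)

pH = 2.06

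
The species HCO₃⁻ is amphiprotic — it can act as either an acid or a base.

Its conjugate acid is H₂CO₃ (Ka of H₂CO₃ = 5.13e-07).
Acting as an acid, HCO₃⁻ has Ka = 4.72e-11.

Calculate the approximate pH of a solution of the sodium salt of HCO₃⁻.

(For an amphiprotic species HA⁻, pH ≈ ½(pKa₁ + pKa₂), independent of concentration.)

pKa₁ = -log(5.13e-07) = 6.29; pKa₂ = -log(4.72e-11) = 10.33. For an amphiprotic species, pH ≈ ½(pKa₁ + pKa₂) = ½(6.29 + 10.33) = 8.31.

pH = 8.31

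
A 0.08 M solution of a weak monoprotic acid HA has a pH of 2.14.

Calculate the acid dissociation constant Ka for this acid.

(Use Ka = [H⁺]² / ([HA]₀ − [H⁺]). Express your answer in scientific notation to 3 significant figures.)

[H⁺] = 10^(−pH) = 10^(−2.14) = 7.244e-03 M. For HA ⇌ H⁺ + A⁻, Ka = [H⁺][A⁻]/[HA] = [H⁺]² / ([HA]₀ − [H⁺]) = (7.244e-03)² / (0.08 − 7.244e-03) = 7.21e-04.

K_a = 7.21e-04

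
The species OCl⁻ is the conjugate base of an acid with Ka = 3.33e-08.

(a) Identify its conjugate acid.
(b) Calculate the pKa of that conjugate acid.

(a) The conjugate acid is formed by adding one H⁺ to OCl⁻, giving HOCl. (b) pKa = -log(Ka) = -log(3.33e-08) = 7.48.

Conjugate acid: HOCl; pK_a = 7.48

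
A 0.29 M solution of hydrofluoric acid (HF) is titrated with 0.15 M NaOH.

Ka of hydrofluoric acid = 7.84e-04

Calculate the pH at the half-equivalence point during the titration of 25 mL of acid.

At half-equivalence [HA] = [A⁻], so Henderson-Hasselbalch gives pH = pKa = -log(7.84e-04) = 3.11.

pH = pKa = 3.11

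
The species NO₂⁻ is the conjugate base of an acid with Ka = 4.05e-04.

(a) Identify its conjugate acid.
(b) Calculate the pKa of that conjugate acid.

(a) The conjugate acid is formed by adding one H⁺ to NO₂⁻, giving HNO₂. (b) pKa = -log(Ka) = -log(4.05e-04) = 3.39.

Conjugate acid: HNO₂; pK_a = 3.39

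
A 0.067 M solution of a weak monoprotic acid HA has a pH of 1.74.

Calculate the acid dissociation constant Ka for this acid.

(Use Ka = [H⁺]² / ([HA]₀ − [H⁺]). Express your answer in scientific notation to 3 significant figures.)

[H⁺] = 10^(−pH) = 10^(−1.74) = 1.820e-02 M. For HA ⇌ H⁺ + A⁻, Ka = [H⁺][A⁻]/[HA] = [H⁺]² / ([HA]₀ − [H⁺]) = (1.820e-02)² / (0.067 − 1.820e-02) = 6.79e-03.

K_a = 6.79e-03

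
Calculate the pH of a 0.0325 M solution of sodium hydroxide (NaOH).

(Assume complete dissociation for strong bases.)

[OH⁻] = 0.0325 M for strong base. pOH = -log[OH⁻] = 1.49, pH = 14 - pOH

pH = 12.51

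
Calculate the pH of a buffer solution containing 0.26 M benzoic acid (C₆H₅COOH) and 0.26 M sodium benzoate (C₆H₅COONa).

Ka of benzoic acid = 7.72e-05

pKa = -log(7.72e-05) = 4.11. pH = pKa + log([A⁻]/[HA]) = 4.11 + log(0.26/0.26)

pH = 4.11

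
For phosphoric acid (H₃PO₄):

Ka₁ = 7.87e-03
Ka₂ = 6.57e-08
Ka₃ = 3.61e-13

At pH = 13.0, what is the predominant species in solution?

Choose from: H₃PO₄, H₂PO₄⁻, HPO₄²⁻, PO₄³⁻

pKa₁ = 2.10, pKa₂ = 7.18, pKa₃ = 12.44. For a polyprotic acid the predominant species crosses at each pKa: below pKa_n the protonated form dominates, above it the deprotonated form does. At pH = 13.0, the predominant species is PO₄³⁻.

PO₄³⁻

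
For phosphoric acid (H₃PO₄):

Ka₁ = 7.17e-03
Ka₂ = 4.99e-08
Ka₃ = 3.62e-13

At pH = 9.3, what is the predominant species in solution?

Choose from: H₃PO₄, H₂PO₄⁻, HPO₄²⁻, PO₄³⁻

pKa₁ = 2.14, pKa₂ = 7.30, pKa₃ = 12.44. For a polyprotic acid the predominant species crosses at each pKa: below pKa_n the protonated form dominates, above it the deprotonated form does. At pH = 9.3, the predominant species is HPO₄²⁻.

HPO₄²⁻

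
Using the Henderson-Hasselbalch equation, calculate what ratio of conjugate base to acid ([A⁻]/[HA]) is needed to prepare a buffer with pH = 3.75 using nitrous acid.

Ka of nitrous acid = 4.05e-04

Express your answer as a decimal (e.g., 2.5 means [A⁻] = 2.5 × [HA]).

pKa = -log(4.05e-04) = 3.3925. pH = pKa + log([A⁻]/[HA]), so log([A⁻]/[HA]) = pH − pKa = 3.75 − 3.3925 = 0.3575. [A⁻]/[HA] = 10^(0.3575) = 2.28

[A⁻]/[HA] = 2.28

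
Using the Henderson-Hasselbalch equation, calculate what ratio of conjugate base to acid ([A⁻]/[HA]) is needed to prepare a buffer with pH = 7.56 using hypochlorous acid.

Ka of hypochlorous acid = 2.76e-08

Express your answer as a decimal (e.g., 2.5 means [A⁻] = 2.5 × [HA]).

pKa = -log(2.76e-08) = 7.5591. pH = pKa + log([A⁻]/[HA]), so log([A⁻]/[HA]) = pH − pKa = 7.56 − 7.5591 = 0.0009. [A⁻]/[HA] = 10^(0.0009) = 1.00

[A⁻]/[HA] = 1.00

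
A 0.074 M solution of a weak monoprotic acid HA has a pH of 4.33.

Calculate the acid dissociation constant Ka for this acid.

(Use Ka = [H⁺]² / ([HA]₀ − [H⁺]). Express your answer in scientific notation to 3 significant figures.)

[H⁺] = 10^(−pH) = 10^(−4.33) = 4.677e-05 M. For HA ⇌ H⁺ + A⁻, Ka = [H⁺][A⁻]/[HA] = [H⁺]² / ([HA]₀ − [H⁺]) = (4.677e-05)² / (0.074 − 4.677e-05) = 2.96e-08.

K_a = 2.96e-08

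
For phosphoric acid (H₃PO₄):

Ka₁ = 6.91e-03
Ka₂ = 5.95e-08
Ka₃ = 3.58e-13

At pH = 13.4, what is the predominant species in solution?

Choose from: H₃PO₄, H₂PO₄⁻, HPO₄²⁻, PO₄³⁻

pKa₁ = 2.16, pKa₂ = 7.23, pKa₃ = 12.45. For a polyprotic acid the predominant species crosses at each pKa: below pKa_n the protonated form dominates, above it the deprotonated form does. At pH = 13.4, the predominant species is PO₄³⁻.

PO₄³⁻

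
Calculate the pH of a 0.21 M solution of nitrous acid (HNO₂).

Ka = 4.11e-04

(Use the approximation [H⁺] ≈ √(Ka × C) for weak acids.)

[H⁺] = √(Ka × C) = √(4.11e-04 × 0.21) = 9.2903e-03. pH = -log(9.2903e-03)

pH = 2.03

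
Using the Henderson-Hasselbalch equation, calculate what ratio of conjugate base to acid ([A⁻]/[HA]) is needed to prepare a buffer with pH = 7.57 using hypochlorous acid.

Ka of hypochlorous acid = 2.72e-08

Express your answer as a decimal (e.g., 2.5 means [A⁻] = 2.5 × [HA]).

pKa = -log(2.72e-08) = 7.5654. pH = pKa + log([A⁻]/[HA]), so log([A⁻]/[HA]) = pH − pKa = 7.57 − 7.5654 = 0.0046. [A⁻]/[HA] = 10^(0.0046) = 1.01

[A⁻]/[HA] = 1.01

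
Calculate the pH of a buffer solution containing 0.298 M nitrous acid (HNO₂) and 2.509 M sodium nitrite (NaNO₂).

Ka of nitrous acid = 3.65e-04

pKa = -log(3.65e-04) = 3.44. pH = pKa + log([A⁻]/[HA]) = 3.44 + log(2.509/0.298)

pH = 4.36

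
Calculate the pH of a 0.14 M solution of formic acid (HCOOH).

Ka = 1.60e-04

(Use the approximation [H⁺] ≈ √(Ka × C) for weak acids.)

[H⁺] = √(Ka × C) = √(1.60e-04 × 0.14) = 4.7329e-03. pH = -log(4.7329e-03)

pH = 2.32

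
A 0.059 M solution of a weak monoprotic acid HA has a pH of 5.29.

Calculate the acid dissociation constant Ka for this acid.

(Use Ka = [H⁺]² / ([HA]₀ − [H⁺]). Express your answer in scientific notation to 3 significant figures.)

[H⁺] = 10^(−pH) = 10^(−5.29) = 5.129e-06 M. For HA ⇌ H⁺ + A⁻, Ka = [H⁺][A⁻]/[HA] = [H⁺]² / ([HA]₀ − [H⁺]) = (5.129e-06)² / (0.059 − 5.129e-06) = 4.46e-10.

K_a = 4.46e-10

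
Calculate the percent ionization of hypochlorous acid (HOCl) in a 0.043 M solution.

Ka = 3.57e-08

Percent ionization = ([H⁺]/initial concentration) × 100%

Using Ka equilibrium: x² + Ka×x - Ka×C = 0. Solving: [H⁺] = 3.9163e-05. Percent = (3.9163e-05/0.043) × 100

Percent ionization = 0.0911%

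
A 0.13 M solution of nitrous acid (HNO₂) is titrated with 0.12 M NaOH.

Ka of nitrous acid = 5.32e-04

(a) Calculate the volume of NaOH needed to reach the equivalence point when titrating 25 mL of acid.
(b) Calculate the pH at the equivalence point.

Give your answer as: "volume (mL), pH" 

moles acid = 0.13 × 25/1000 = 0.00325 mol; V_base = moles/0.12 × 1000 = 27.1 mL. At equivalence only the conjugate base is present: [A⁻] = 0.00325/0.052 = 6.2400e-02 M. Kb = Kw/Ka = 1.88e-11; [OH⁻] = √(Kb × [A⁻]) = 1.0830e-06; pOH = 5.97; pH = 14 - pOH = 8.03.

V = 27.1 mL, pH = 8.03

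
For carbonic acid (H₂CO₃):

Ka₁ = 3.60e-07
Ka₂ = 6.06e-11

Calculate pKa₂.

pKa₂ = -log(Ka₂) = -log(6.06e-11) = 10.22.

pK_{a2} = 10.22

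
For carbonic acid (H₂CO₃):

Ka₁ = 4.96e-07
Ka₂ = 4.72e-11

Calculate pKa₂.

pKa₂ = -log(Ka₂) = -log(4.72e-11) = 10.33.

pK_{a2} = 10.33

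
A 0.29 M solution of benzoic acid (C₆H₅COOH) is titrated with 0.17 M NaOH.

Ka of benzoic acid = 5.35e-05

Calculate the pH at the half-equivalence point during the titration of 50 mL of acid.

At half-equivalence [HA] = [A⁻], so Henderson-Hasselbalch gives pH = pKa = -log(5.35e-05) = 4.27.

pH = pKa = 4.27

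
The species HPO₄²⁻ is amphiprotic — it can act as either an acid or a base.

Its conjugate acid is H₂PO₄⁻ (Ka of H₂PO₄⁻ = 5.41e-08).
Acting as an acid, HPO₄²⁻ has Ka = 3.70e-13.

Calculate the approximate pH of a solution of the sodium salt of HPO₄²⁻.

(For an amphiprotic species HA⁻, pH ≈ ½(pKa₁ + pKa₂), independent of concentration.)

pKa₁ = -log(5.41e-08) = 7.27; pKa₂ = -log(3.70e-13) = 12.43. For an amphiprotic species, pH ≈ ½(pKa₁ + pKa₂) = ½(7.27 + 12.43) = 9.85.

pH = 9.85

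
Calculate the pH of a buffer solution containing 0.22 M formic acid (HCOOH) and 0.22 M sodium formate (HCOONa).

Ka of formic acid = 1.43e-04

pKa = -log(1.43e-04) = 3.84. pH = pKa + log([A⁻]/[HA]) = 3.84 + log(0.22/0.22)

pH = 3.84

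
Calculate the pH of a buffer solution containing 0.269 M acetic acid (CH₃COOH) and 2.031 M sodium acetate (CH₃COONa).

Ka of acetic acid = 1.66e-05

pKa = -log(1.66e-05) = 4.78. pH = pKa + log([A⁻]/[HA]) = 4.78 + log(2.031/0.269)

pH = 5.66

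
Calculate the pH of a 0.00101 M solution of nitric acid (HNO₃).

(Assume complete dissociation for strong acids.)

[H⁺] = 0.00101 M for strong acid. pH = -log[H⁺] = -log(0.00101)

pH = 3.00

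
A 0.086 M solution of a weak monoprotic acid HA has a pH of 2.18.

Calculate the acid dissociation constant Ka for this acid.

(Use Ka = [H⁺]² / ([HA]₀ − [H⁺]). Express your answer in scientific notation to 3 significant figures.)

[H⁺] = 10^(−pH) = 10^(−2.18) = 6.607e-03 M. For HA ⇌ H⁺ + A⁻, Ka = [H⁺][A⁻]/[HA] = [H⁺]² / ([HA]₀ − [H⁺]) = (6.607e-03)² / (0.086 − 6.607e-03) = 5.50e-04.

K_a = 5.50e-04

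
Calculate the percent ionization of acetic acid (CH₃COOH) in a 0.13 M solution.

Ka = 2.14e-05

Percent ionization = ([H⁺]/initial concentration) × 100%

Using Ka equilibrium: x² + Ka×x - Ka×C = 0. Solving: [H⁺] = 1.6573e-03. Percent = (1.6573e-03/0.13) × 100

Percent ionization = 1.27%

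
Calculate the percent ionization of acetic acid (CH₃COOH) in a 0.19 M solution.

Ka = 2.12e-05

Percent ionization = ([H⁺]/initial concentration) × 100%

Using Ka equilibrium: x² + Ka×x - Ka×C = 0. Solving: [H⁺] = 1.9964e-03. Percent = (1.9964e-03/0.19) × 100

Percent ionization = 1.05%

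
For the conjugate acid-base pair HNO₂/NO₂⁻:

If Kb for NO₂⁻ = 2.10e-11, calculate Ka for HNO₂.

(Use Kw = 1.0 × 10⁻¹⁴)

For a conjugate pair Ka × Kb = Kw, so Ka = Kw/Kb = 1.0 × 10⁻¹⁴ / 2.10e-11 = 4.76e-04.

K_a = 4.76e-04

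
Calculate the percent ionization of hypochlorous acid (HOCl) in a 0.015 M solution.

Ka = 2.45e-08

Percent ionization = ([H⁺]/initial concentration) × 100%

Using Ka equilibrium: x² + Ka×x - Ka×C = 0. Solving: [H⁺] = 1.9158e-05. Percent = (1.9158e-05/0.015) × 100

Percent ionization = 0.128%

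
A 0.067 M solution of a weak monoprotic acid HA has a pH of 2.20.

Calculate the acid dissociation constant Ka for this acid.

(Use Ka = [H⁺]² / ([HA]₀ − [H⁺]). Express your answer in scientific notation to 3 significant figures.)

[H⁺] = 10^(−pH) = 10^(−2.20) = 6.310e-03 M. For HA ⇌ H⁺ + A⁻, Ka = [H⁺][A⁻]/[HA] = [H⁺]² / ([HA]₀ − [H⁺]) = (6.310e-03)² / (0.067 − 6.310e-03) = 6.56e-04.

K_a = 6.56e-04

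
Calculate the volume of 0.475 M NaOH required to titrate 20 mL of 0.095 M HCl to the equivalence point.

At equivalence: moles acid = moles base. moles HCl = 0.095 × 20/1000 = 0.0019 mol. V_base = moles / 0.475 × 1000 = 4.0 mL.

V_{base} = 4.0 mL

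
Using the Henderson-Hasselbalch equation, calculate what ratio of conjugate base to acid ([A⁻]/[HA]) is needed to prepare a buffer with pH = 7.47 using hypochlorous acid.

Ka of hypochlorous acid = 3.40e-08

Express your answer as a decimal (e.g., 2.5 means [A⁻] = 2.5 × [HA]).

pKa = -log(3.40e-08) = 7.4685. pH = pKa + log([A⁻]/[HA]), so log([A⁻]/[HA]) = pH − pKa = 7.47 − 7.4685 = 0.0015. [A⁻]/[HA] = 10^(0.0015) = 1.00

[A⁻]/[HA] = 1.00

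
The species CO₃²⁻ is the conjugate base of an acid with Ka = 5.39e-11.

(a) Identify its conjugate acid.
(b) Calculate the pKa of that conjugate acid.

(a) The conjugate acid is formed by adding one H⁺ to CO₃²⁻, giving HCO₃⁻. (b) pKa = -log(Ka) = -log(5.39e-11) = 10.27.

Conjugate acid: HCO₃⁻; pK_a = 10.27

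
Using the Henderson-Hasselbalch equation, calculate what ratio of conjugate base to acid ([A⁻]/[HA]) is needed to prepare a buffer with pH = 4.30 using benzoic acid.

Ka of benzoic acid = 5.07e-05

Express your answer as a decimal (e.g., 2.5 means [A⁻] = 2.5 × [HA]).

pKa = -log(5.07e-05) = 4.2950. pH = pKa + log([A⁻]/[HA]), so log([A⁻]/[HA]) = pH − pKa = 4.30 − 4.2950 = 0.0050. [A⁻]/[HA] = 10^(0.0050) = 1.01

[A⁻]/[HA] = 1.01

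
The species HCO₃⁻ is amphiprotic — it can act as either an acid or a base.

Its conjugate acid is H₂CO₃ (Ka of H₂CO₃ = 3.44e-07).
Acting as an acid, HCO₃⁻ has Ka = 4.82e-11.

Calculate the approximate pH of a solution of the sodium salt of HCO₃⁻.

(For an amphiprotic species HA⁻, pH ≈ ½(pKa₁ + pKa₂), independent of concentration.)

pKa₁ = -log(3.44e-07) = 6.46; pKa₂ = -log(4.82e-11) = 10.32. For an amphiprotic species, pH ≈ ½(pKa₁ + pKa₂) = ½(6.46 + 10.32) = 8.39.

pH = 8.39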